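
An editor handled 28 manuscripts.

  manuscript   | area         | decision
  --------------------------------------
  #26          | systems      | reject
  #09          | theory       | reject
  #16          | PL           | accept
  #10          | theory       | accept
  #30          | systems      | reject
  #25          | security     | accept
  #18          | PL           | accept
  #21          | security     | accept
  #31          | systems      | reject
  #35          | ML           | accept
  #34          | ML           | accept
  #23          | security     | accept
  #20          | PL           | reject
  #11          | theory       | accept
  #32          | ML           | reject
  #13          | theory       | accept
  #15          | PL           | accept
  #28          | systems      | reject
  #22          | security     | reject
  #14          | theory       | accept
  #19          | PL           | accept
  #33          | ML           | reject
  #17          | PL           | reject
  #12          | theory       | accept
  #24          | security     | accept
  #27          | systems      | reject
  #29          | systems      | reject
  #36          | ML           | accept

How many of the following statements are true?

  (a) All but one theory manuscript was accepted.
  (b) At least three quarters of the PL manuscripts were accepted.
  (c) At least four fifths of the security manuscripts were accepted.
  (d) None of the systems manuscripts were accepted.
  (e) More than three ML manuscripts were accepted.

3

(a) theory: |A| = 6, |A ∩ B| = 5; needs |A ∖ B| = 1 — true.
(b) PL: |A| = 6, |A ∩ B| = 4; needs |A ∩ B| / |A| ≥ 3/4 — false.
(c) security: |A| = 5, |A ∩ B| = 4; needs |A ∩ B| / |A| ≥ 4/5 — true.
(d) systems: |A| = 6, |A ∩ B| = 0; needs A ∩ B = ∅ (|A ∩ B| = 0) — true.
(e) ML: |A| = 5, |A ∩ B| = 3; needs |A ∩ B| > 3 — false.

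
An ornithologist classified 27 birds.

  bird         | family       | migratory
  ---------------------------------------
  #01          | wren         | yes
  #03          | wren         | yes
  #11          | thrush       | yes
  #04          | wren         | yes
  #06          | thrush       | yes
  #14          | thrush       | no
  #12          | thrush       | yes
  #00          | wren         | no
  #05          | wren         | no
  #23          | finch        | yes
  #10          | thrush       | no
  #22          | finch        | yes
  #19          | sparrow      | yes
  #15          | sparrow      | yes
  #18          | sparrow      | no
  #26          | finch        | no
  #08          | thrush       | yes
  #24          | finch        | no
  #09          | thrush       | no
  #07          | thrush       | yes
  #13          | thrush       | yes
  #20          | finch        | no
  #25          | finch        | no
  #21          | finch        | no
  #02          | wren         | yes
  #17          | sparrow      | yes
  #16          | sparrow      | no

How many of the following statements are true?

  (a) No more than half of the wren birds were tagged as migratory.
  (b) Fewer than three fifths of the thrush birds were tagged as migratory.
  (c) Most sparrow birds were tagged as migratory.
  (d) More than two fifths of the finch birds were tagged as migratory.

1

(a) wren: |A| = 6, |A ∩ B| = 4; needs |A ∩ B| ≤ |A ∖ B| — false.
(b) thrush: |A| = 9, |A ∩ B| = 6; needs |A ∩ B| / |A| < 3/5 — false.
(c) sparrow: |A| = 5, |A ∩ B| = 3; needs |A ∩ B| > |A ∖ B| — true.
(d) finch: |A| = 7, |A ∩ B| = 2; needs |A ∩ B| / |A| > 2/5 — false.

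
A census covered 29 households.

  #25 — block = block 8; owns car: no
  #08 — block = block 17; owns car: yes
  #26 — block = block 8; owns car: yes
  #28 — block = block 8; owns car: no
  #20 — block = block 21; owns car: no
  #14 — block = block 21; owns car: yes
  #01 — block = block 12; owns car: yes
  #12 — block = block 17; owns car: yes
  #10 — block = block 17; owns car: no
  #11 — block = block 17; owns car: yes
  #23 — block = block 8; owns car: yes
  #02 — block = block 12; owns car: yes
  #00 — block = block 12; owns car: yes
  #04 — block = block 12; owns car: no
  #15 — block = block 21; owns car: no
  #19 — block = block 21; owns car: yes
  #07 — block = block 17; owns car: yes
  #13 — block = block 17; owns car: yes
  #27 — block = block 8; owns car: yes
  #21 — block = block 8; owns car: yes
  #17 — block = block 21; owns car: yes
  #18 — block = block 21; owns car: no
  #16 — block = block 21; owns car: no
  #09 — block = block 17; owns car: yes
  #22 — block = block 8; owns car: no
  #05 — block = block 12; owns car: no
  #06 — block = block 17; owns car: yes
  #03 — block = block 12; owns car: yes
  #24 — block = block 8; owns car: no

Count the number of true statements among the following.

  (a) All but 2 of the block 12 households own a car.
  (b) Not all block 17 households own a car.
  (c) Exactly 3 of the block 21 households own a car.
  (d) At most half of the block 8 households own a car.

4

(a) block 12: |A| = 6, |A ∩ B| = 4; needs |A ∖ B| = 2 — true.
(b) block 17: |A| = 8, |A ∩ B| = 7; needs A ⊄ B (|A ∖ B| ≥ 1) — true.
(c) block 21: |A| = 7, |A ∩ B| = 3; needs |A ∩ B| = 3 — true.
(d) block 8: |A| = 8, |A ∩ B| = 4; needs |A ∩ B| ≤ |A ∖ B| — true.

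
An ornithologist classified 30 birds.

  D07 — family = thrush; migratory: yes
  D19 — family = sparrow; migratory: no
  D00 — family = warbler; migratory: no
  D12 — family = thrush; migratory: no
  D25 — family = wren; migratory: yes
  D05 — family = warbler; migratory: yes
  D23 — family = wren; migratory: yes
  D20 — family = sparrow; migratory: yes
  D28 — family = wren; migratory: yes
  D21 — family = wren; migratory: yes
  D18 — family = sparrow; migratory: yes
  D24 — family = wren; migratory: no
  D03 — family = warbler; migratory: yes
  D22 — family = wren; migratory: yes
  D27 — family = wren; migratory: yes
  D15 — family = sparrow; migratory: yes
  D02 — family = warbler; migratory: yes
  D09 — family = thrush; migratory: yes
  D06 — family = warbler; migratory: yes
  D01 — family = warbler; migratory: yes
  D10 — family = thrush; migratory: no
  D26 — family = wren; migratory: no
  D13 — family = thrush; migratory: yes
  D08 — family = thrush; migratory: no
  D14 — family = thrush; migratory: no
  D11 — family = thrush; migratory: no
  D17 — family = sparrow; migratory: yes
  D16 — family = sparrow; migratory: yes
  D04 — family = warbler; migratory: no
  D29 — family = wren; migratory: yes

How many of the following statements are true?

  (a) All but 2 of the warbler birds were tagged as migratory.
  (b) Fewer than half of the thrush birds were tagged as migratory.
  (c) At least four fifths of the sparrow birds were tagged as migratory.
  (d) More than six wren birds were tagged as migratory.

(a) warbler: |A| = 7, |A ∩ B| = 5; needs |A ∖ B| = 2 — true.
(b) thrush: |A| = 8, |A ∩ B| = 3; needs |A ∩ B| < |A ∖ B| — true.
(c) sparrow: |A| = 6, |A ∩ B| = 5; needs |A ∩ B| / |A| ≥ 4/5 — true.
(d) wren: |A| = 9, |A ∩ B| = 7; needs |A ∩ B| > 6 — true.

4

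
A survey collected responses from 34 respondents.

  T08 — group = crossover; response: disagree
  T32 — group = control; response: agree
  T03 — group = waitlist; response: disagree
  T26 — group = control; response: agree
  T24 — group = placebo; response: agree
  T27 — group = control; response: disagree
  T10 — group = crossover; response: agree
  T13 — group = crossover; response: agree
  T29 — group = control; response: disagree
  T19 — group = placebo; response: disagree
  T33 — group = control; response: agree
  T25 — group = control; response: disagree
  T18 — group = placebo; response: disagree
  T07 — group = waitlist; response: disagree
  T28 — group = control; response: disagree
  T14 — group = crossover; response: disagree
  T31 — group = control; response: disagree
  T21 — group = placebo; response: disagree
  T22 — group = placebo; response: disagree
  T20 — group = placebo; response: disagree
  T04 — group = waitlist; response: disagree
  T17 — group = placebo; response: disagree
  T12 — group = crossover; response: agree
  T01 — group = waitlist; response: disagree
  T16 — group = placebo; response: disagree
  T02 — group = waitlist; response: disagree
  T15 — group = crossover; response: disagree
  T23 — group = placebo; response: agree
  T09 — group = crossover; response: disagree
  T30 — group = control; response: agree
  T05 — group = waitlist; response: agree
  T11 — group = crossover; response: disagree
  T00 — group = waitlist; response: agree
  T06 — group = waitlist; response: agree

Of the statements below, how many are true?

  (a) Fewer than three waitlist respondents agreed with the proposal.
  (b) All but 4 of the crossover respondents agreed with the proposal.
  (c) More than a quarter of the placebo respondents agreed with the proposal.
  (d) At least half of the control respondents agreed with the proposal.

(a) waitlist: |A| = 8, |A ∩ B| = 3; needs |A ∩ B| < 3 — false.
(b) crossover: |A| = 8, |A ∩ B| = 3; needs |A ∖ B| = 4 — false.
(c) placebo: |A| = 9, |A ∩ B| = 2; needs |A ∩ B| / |A| > 1/4 — false.
(d) control: |A| = 9, |A ∩ B| = 4; needs |A ∩ B| ≥ |A ∖ B| — false.

0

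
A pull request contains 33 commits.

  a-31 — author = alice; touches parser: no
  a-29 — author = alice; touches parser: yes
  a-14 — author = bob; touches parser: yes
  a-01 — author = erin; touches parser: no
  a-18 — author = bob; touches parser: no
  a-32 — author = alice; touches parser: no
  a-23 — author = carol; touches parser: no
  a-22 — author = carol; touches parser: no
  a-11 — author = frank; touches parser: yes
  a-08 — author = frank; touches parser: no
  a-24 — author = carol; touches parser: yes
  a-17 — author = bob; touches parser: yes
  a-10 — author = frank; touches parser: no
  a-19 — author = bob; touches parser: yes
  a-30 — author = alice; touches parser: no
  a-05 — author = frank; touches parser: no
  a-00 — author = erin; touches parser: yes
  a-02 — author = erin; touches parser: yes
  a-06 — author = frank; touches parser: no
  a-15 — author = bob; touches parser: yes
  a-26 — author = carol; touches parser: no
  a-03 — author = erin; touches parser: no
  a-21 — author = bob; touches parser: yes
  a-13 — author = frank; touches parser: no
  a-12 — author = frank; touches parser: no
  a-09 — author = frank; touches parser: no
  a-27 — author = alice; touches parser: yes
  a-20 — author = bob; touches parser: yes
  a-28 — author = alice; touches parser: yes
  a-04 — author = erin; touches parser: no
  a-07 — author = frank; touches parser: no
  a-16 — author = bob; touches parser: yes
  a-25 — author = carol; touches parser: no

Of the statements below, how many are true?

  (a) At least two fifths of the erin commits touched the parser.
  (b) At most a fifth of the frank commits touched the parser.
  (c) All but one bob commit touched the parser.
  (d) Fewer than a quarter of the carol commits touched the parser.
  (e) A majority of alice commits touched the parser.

(a) erin: |A| = 5, |A ∩ B| = 2; needs |A ∩ B| / |A| ≥ 2/5 — true.
(b) frank: |A| = 9, |A ∩ B| = 1; needs |A ∩ B| / |A| ≤ 1/5 — true.
(c) bob: |A| = 8, |A ∩ B| = 7; needs |A ∖ B| = 1 — true.
(d) carol: |A| = 5, |A ∩ B| = 1; needs |A ∩ B| / |A| < 1/4 — true.
(e) alice: |A| = 6, |A ∩ B| = 3; needs |A ∩ B| > |A ∖ B| — false.

4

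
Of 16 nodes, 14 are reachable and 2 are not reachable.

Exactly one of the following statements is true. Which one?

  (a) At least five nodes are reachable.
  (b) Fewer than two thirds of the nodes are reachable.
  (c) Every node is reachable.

(a)

|A| = 16, |A ∩ B| = 14, |A ∖ B| = 2.
(a) requires |A ∩ B| ≥ 5: true.
(b) requires |A ∩ B| / |A| < 2/3: false.
(c) requires A ⊆ B, i.e. every element of A is in B (|A ∖ B| = 0): false.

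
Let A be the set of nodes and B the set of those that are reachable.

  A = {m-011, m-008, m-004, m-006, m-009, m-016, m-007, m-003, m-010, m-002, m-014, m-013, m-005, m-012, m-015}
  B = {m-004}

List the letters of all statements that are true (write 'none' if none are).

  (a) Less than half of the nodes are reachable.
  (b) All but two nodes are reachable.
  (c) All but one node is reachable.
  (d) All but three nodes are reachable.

(a)

|A| = 15, |A ∩ B| = 1, |A ∖ B| = 14.
(a) |A ∩ B| < |A ∖ B|: holds.
(b) |A ∖ B| = 2: fails.
(c) |A ∖ B| = 1: fails.
(d) |A ∖ B| = 3: fails.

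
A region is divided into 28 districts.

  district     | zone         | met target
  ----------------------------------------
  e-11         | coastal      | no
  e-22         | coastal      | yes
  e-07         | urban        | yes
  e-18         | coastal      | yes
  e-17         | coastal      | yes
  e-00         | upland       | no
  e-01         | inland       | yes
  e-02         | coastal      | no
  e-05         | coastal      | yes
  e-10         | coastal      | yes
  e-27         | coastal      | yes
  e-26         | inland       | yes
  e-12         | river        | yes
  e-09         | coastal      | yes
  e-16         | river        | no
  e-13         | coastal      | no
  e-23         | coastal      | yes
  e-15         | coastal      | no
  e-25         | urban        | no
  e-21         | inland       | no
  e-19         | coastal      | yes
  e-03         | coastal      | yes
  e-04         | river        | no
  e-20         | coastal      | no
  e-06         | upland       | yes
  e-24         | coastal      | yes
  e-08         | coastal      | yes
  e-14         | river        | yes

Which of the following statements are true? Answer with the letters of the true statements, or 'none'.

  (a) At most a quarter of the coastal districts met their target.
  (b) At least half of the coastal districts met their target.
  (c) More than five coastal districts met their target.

|A| = 17, |A ∩ B| = 12, |A ∖ B| = 5.
(a) |A ∩ B| / |A| ≤ 1/4: fails.
(b) |A ∩ B| ≥ |A ∖ B|: holds.
(c) |A ∩ B| > 5: holds.

(b), (c)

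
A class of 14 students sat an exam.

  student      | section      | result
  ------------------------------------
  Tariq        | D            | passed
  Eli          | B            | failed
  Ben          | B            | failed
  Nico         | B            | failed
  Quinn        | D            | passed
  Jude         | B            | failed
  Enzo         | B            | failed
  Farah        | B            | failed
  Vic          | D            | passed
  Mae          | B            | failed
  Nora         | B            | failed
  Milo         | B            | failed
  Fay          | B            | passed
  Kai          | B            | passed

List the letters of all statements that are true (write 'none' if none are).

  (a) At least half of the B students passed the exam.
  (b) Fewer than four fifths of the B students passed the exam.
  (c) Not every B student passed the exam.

|A| = 11, |A ∩ B| = 2, |A ∖ B| = 9.
(a) |A ∩ B| ≥ |A ∖ B|: fails.
(b) |A ∩ B| / |A| < 4/5: holds.
(c) A ⊄ B (|A ∖ B| ≥ 1): holds.

(b), (c)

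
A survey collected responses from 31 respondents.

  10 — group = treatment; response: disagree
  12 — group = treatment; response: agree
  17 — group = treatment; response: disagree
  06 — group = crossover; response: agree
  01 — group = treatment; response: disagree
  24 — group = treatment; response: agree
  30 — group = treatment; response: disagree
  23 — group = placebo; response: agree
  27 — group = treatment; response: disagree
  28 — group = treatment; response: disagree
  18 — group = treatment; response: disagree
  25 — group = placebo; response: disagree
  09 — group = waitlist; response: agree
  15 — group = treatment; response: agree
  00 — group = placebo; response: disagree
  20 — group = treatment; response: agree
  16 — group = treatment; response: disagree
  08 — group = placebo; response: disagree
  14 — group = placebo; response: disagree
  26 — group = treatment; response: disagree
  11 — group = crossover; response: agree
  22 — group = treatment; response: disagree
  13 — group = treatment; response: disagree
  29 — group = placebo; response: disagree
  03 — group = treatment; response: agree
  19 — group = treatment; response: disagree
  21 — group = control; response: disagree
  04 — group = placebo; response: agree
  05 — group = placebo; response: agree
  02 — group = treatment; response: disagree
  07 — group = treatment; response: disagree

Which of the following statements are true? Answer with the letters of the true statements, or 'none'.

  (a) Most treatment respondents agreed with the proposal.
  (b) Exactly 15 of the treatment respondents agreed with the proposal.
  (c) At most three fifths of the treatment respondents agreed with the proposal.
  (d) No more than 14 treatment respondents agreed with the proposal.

(c), (d)

|A| = 19, |A ∩ B| = 5, |A ∖ B| = 14.
(a) |A ∩ B| > |A ∖ B|: fails.
(b) |A ∩ B| = 15: fails.
(c) |A ∩ B| / |A| ≤ 3/5: holds.
(d) |A ∩ B| ≤ 14: holds.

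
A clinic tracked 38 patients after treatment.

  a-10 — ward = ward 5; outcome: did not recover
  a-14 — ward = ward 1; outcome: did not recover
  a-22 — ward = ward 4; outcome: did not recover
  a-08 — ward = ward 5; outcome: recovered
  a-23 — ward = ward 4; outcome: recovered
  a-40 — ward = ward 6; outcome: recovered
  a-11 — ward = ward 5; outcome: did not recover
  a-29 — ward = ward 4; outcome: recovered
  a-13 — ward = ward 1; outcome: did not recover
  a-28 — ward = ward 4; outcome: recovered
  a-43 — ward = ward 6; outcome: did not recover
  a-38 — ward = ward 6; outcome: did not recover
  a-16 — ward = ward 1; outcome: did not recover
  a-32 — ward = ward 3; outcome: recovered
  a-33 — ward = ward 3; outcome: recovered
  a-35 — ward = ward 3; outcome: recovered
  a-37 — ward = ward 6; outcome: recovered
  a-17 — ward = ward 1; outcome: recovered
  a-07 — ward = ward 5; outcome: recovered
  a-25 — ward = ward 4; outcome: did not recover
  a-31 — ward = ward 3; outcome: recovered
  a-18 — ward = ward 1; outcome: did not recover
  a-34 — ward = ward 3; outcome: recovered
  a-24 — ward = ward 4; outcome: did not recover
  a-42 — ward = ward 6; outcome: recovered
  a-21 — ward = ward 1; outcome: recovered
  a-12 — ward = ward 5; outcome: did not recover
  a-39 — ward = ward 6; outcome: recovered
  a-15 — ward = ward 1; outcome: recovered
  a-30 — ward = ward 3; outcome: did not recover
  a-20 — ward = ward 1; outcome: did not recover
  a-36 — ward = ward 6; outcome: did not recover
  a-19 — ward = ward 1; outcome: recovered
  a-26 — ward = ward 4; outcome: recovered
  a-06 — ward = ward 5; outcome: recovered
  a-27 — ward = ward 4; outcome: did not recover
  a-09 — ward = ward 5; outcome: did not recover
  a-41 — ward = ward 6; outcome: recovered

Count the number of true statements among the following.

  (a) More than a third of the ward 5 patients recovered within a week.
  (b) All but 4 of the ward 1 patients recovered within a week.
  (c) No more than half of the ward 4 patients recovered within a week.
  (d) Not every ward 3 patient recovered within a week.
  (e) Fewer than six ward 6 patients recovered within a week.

(a) ward 5: |A| = 7, |A ∩ B| = 3; needs |A ∩ B| / |A| > 1/3 — true.
(b) ward 1: |A| = 9, |A ∩ B| = 4; needs |A ∖ B| = 4 — false.
(c) ward 4: |A| = 8, |A ∩ B| = 4; needs |A ∩ B| ≤ |A ∖ B| — true.
(d) ward 3: |A| = 6, |A ∩ B| = 5; needs A ⊄ B (|A ∖ B| ≥ 1) — true.
(e) ward 6: |A| = 8, |A ∩ B| = 5; needs |A ∩ B| < 6 — true.

4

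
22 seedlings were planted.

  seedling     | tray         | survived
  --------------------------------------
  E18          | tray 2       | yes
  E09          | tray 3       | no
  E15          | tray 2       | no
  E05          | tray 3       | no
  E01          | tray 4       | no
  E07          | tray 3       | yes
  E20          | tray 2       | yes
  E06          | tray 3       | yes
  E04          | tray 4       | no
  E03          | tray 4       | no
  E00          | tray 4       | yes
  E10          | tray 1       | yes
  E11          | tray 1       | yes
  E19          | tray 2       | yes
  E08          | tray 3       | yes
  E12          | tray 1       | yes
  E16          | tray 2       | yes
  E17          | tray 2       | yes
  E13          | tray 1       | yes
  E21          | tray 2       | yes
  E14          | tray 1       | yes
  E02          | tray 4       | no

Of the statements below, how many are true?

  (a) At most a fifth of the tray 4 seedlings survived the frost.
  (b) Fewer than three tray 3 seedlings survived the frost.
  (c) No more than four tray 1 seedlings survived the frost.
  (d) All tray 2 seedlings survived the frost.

1

(a) tray 4: |A| = 5, |A ∩ B| = 1; needs |A ∩ B| / |A| ≤ 1/5 — true.
(b) tray 3: |A| = 5, |A ∩ B| = 3; needs |A ∩ B| < 3 — false.
(c) tray 1: |A| = 5, |A ∩ B| = 5; needs |A ∩ B| ≤ 4 — false.
(d) tray 2: |A| = 7, |A ∩ B| = 6; needs A ⊆ B, i.e. every element of A is in B (|A ∖ B| = 0) — false.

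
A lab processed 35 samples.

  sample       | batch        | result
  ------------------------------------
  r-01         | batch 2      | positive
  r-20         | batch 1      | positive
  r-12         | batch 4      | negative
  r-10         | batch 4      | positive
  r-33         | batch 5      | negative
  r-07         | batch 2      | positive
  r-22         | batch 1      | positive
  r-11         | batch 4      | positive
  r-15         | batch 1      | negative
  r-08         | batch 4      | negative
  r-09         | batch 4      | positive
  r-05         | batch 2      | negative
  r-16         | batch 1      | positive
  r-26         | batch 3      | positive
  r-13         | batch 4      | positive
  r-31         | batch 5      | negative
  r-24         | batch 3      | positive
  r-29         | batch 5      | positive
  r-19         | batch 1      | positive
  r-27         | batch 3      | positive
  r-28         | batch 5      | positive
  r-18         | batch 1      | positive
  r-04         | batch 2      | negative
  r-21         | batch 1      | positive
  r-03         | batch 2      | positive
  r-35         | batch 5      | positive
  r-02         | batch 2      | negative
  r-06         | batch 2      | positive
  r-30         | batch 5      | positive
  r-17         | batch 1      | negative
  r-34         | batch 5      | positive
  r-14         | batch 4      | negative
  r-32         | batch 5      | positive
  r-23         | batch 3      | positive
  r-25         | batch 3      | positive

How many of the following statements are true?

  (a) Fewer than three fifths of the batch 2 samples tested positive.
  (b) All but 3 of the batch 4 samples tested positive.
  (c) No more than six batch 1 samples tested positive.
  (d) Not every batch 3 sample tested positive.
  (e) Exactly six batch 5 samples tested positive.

(a) batch 2: |A| = 7, |A ∩ B| = 4; needs |A ∩ B| / |A| < 3/5 — true.
(b) batch 4: |A| = 7, |A ∩ B| = 4; needs |A ∖ B| = 3 — true.
(c) batch 1: |A| = 8, |A ∩ B| = 6; needs |A ∩ B| ≤ 6 — true.
(d) batch 3: |A| = 5, |A ∩ B| = 5; needs A ⊄ B (|A ∖ B| ≥ 1) — false.
(e) batch 5: |A| = 8, |A ∩ B| = 6; needs |A ∩ B| = 6 — true.

4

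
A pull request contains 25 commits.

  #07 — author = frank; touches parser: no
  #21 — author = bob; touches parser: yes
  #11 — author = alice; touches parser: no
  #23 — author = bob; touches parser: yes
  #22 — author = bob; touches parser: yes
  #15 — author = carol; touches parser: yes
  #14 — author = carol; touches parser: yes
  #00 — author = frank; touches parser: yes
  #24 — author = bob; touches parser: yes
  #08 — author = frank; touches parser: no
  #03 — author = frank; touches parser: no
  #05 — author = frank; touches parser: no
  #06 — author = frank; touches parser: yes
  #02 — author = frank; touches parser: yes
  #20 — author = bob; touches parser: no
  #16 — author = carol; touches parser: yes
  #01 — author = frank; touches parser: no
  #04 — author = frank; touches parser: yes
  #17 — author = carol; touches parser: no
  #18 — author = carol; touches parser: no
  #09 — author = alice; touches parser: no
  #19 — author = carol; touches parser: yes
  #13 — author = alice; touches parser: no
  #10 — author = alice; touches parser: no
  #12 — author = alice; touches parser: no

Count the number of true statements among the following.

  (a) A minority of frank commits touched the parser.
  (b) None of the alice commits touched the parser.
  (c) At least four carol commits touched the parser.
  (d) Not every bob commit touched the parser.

4

(a) frank: |A| = 9, |A ∩ B| = 4; needs |A ∩ B| < |A ∖ B| — true.
(b) alice: |A| = 5, |A ∩ B| = 0; needs A ∩ B = ∅ (|A ∩ B| = 0) — true.
(c) carol: |A| = 6, |A ∩ B| = 4; needs |A ∩ B| ≥ 4 — true.
(d) bob: |A| = 5, |A ∩ B| = 4; needs A ⊄ B (|A ∖ B| ≥ 1) — true.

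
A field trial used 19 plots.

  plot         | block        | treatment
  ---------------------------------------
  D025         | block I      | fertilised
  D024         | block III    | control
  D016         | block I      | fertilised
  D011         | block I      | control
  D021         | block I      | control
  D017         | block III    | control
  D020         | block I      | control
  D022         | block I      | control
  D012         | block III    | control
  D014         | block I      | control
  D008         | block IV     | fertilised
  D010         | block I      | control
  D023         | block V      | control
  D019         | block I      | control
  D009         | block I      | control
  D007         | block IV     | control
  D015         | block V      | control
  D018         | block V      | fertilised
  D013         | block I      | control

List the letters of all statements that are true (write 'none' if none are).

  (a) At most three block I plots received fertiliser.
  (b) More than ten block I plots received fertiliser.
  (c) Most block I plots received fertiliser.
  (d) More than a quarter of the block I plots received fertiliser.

(a)

|A| = 11, |A ∩ B| = 2, |A ∖ B| = 9.
(a) |A ∩ B| ≤ 3: holds.
(b) |A ∩ B| > 10: fails.
(c) |A ∩ B| > |A ∖ B|: fails.
(d) |A ∩ B| / |A| > 1/4: fails.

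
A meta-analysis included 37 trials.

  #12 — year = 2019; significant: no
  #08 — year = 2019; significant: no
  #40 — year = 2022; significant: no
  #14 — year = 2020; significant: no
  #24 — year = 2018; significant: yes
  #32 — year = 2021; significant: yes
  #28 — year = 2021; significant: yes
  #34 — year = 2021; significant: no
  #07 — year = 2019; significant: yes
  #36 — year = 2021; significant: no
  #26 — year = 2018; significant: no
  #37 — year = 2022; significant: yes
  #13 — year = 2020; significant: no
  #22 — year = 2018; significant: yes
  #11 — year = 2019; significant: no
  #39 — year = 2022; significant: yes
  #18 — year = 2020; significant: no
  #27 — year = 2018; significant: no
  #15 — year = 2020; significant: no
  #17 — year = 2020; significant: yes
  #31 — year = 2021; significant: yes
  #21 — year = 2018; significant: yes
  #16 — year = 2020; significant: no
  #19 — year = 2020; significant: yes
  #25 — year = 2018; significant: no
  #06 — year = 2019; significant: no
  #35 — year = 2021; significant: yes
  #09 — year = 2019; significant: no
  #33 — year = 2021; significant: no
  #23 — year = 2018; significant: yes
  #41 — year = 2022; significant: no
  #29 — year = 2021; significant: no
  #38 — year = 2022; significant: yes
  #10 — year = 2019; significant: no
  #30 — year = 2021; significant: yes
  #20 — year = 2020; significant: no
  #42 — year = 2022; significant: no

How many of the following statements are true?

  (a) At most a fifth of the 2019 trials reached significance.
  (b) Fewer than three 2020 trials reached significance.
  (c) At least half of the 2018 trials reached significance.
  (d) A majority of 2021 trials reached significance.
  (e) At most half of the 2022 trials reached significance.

5

(a) 2019: |A| = 7, |A ∩ B| = 1; needs |A ∩ B| / |A| ≤ 1/5 — true.
(b) 2020: |A| = 8, |A ∩ B| = 2; needs |A ∩ B| < 3 — true.
(c) 2018: |A| = 7, |A ∩ B| = 4; needs |A ∩ B| ≥ |A ∖ B| — true.
(d) 2021: |A| = 9, |A ∩ B| = 5; needs |A ∩ B| > |A ∖ B| — true.
(e) 2022: |A| = 6, |A ∩ B| = 3; needs |A ∩ B| ≤ |A ∖ B| — true.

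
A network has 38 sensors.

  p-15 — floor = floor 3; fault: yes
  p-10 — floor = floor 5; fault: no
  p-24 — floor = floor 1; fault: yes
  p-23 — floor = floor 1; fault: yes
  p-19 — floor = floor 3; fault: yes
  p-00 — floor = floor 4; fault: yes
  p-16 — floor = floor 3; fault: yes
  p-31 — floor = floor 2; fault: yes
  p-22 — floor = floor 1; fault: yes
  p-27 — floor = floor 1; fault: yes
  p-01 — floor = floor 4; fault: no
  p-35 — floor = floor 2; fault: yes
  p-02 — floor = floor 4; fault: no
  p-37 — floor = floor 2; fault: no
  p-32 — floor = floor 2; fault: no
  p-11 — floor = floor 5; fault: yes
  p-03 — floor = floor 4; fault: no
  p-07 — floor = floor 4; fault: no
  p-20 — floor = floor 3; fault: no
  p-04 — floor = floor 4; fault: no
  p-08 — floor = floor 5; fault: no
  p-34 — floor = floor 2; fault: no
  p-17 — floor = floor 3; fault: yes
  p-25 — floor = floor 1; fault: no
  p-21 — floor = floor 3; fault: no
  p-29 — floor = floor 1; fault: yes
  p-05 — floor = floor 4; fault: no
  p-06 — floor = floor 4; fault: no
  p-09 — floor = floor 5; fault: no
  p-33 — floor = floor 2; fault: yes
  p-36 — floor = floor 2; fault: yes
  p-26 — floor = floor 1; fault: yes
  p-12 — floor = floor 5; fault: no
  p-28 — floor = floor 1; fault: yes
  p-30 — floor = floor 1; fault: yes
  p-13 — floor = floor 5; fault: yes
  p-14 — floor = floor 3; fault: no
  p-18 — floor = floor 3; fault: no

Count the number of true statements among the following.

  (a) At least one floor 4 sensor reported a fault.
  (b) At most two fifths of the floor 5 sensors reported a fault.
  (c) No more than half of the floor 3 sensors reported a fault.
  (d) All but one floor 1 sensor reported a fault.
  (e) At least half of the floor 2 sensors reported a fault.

(a) floor 4: |A| = 8, |A ∩ B| = 1; needs A ∩ B ≠ ∅ (|A ∩ B| ≥ 1) — true.
(b) floor 5: |A| = 6, |A ∩ B| = 2; needs |A ∩ B| / |A| ≤ 2/5 — true.
(c) floor 3: |A| = 8, |A ∩ B| = 4; needs |A ∩ B| ≤ |A ∖ B| — true.
(d) floor 1: |A| = 9, |A ∩ B| = 8; needs |A ∖ B| = 1 — true.
(e) floor 2: |A| = 7, |A ∩ B| = 4; needs |A ∩ B| ≥ |A ∖ B| — true.

5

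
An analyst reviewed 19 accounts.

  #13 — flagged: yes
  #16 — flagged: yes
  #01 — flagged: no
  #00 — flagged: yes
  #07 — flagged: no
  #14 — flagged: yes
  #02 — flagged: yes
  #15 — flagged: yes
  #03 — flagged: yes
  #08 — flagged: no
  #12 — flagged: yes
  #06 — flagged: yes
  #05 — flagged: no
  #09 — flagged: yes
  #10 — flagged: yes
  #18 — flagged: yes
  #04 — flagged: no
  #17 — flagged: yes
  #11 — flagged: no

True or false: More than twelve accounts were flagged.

True

Truth condition: |A ∩ B| > 12.
|A| = 19, |A ∩ B| = 13, |A ∖ B| = 6.
|A ∩ B| = 13, so the statement is true.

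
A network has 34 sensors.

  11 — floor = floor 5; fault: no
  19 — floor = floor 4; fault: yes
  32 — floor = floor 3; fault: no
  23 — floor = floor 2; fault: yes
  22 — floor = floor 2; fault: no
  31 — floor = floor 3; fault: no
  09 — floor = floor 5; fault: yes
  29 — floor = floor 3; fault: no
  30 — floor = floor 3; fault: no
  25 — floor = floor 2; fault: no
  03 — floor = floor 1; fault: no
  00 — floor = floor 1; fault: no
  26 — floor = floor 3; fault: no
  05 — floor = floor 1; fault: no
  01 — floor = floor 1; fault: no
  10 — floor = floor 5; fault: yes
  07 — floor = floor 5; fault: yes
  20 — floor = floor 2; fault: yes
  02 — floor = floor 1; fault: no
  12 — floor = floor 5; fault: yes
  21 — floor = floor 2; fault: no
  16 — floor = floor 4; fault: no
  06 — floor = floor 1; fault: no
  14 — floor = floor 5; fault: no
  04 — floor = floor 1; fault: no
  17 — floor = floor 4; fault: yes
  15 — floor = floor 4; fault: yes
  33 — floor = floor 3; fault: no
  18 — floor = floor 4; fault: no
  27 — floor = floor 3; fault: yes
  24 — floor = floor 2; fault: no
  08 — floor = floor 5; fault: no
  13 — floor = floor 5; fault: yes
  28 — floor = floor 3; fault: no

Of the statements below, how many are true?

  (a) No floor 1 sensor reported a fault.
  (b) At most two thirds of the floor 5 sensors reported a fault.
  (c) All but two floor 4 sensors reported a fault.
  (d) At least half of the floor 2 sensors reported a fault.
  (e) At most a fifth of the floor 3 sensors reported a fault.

(a) floor 1: |A| = 7, |A ∩ B| = 0; needs A ∩ B = ∅ (|A ∩ B| = 0) — true.
(b) floor 5: |A| = 8, |A ∩ B| = 5; needs |A ∩ B| / |A| ≤ 2/3 — true.
(c) floor 4: |A| = 5, |A ∩ B| = 3; needs |A ∖ B| = 2 — true.
(d) floor 2: |A| = 6, |A ∩ B| = 2; needs |A ∩ B| ≥ |A ∖ B| — false.
(e) floor 3: |A| = 8, |A ∩ B| = 1; needs |A ∩ B| / |A| ≤ 1/5 — true.

4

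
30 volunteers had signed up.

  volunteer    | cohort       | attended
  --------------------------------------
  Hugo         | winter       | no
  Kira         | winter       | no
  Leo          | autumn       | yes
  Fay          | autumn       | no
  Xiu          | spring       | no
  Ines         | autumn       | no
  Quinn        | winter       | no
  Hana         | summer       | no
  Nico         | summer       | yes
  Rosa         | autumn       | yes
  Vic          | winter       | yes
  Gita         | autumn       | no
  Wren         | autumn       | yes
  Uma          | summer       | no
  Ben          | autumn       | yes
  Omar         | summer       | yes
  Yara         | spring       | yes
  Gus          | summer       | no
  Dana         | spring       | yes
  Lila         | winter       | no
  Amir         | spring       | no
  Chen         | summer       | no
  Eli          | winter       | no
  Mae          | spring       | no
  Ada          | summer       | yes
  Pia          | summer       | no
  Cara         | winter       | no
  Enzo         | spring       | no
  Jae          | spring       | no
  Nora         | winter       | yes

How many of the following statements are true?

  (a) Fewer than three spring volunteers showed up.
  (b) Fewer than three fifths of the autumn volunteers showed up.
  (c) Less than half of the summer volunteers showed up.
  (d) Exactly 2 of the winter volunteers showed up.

(a) spring: |A| = 7, |A ∩ B| = 2; needs |A ∩ B| < 3 — true.
(b) autumn: |A| = 7, |A ∩ B| = 4; needs |A ∩ B| / |A| < 3/5 — true.
(c) summer: |A| = 8, |A ∩ B| = 3; needs |A ∩ B| < |A ∖ B| — true.
(d) winter: |A| = 8, |A ∩ B| = 2; needs |A ∩ B| = 2 — true.

4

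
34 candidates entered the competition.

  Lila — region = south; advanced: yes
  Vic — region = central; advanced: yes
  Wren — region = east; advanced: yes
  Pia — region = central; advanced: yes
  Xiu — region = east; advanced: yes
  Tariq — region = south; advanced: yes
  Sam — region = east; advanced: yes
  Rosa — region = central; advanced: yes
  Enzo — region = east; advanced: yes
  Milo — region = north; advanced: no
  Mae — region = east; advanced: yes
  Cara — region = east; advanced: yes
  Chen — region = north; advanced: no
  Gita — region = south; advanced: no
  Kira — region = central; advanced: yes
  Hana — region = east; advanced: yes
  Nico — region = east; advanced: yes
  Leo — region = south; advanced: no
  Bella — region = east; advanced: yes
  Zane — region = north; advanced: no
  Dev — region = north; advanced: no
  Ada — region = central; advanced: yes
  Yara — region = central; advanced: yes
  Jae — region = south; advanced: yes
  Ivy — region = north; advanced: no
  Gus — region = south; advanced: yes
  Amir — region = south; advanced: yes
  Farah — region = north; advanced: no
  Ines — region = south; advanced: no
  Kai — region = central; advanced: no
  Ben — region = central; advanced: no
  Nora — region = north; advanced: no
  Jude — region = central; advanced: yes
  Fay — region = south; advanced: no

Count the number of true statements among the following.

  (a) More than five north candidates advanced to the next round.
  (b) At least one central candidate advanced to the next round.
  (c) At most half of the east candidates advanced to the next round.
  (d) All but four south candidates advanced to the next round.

(a) north: |A| = 7, |A ∩ B| = 0; needs |A ∩ B| > 5 — false.
(b) central: |A| = 9, |A ∩ B| = 7; needs A ∩ B ≠ ∅ (|A ∩ B| ≥ 1) — true.
(c) east: |A| = 9, |A ∩ B| = 9; needs |A ∩ B| ≤ |A ∖ B| — false.
(d) south: |A| = 9, |A ∩ B| = 5; needs |A ∖ B| = 4 — true.

2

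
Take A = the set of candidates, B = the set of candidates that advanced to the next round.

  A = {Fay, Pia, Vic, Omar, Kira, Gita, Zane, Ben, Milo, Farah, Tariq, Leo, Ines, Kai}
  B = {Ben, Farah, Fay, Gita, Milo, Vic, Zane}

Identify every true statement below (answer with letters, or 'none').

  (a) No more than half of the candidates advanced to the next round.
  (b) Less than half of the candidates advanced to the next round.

(a)

|A| = 14, |A ∩ B| = 7, |A ∖ B| = 7.
(a) |A ∩ B| ≤ |A ∖ B|: holds.
(b) |A ∩ B| < |A ∖ B|: fails.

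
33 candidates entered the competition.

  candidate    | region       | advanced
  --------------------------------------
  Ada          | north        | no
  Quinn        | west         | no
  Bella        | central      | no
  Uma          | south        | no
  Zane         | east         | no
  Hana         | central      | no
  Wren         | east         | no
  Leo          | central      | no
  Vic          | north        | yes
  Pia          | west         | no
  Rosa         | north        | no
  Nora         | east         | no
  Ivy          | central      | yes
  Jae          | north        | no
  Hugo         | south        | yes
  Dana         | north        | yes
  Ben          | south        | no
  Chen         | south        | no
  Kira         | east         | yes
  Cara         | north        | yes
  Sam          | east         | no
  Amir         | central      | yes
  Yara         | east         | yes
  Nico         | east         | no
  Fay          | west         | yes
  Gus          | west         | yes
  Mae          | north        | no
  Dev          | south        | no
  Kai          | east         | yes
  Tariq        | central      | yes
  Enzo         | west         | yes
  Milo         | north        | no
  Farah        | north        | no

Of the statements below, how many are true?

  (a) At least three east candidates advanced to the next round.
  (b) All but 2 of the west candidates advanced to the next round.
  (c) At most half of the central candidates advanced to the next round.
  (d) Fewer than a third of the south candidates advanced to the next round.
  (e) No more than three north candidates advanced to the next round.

5

(a) east: |A| = 8, |A ∩ B| = 3; needs |A ∩ B| ≥ 3 — true.
(b) west: |A| = 5, |A ∩ B| = 3; needs |A ∖ B| = 2 — true.
(c) central: |A| = 6, |A ∩ B| = 3; needs |A ∩ B| ≤ |A ∖ B| — true.
(d) south: |A| = 5, |A ∩ B| = 1; needs |A ∩ B| / |A| < 1/3 — true.
(e) north: |A| = 9, |A ∩ B| = 3; needs |A ∩ B| ≤ 3 — true.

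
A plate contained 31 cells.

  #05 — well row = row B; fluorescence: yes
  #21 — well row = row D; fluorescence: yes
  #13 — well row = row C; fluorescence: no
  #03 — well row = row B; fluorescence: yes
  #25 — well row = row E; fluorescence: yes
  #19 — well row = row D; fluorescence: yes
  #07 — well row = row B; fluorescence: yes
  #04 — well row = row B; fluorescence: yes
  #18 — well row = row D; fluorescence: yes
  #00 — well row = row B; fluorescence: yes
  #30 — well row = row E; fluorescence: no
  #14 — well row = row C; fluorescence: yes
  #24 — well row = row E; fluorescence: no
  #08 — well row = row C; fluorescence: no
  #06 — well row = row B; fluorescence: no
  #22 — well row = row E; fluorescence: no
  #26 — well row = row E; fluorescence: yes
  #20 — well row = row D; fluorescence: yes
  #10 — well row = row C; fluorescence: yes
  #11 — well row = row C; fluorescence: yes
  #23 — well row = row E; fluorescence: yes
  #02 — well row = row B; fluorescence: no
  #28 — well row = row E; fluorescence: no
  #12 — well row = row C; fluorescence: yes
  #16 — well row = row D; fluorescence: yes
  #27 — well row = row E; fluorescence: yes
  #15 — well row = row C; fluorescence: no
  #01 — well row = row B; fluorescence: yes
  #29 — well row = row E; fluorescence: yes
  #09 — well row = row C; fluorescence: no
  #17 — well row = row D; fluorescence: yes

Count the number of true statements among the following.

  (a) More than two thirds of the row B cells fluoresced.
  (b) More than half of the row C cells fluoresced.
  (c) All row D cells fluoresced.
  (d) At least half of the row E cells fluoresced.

(a) row B: |A| = 8, |A ∩ B| = 6; needs |A ∩ B| / |A| > 2/3 — true.
(b) row C: |A| = 8, |A ∩ B| = 4; needs |A ∩ B| > |A ∖ B| — false.
(c) row D: |A| = 6, |A ∩ B| = 6; needs A ⊆ B, i.e. every element of A is in B (|A ∖ B| = 0) — true.
(d) row E: |A| = 9, |A ∩ B| = 5; needs |A ∩ B| ≥ |A ∖ B| — true.

3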